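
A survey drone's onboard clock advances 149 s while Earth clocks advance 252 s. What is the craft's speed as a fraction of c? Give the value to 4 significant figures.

γ = Δt/τ₀ = 252/149 = 1.69128
β = √(1 − 1/γ²) = √(1 − 1/1.69128²) = 0.8065

β ≈ 0.8065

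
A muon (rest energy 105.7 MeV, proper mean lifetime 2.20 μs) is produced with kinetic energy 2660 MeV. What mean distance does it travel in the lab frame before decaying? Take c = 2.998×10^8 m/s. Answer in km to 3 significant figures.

d ≈ 17.2 km

γ = 1 + K/(m₀c²) = 1 + 2660/105.7 = 26.166
β = √(1 − 1/γ²) = 0.99927
Dilated lifetime: γτ₀ = 26.166 × 2.20 μs = 57.564 μs
d = βc·γτ₀ = 0.99927 × (2.998×10^8 m/s) × 5.7564×10^-5 s = 17.2 km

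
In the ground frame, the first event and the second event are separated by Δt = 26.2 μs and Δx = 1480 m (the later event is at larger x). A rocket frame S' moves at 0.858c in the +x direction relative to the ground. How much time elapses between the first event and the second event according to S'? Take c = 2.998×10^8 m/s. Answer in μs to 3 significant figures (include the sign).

Δt' ≈ 42.8 μs

γ = 1/√(1 − 0.858²) = 1.9469
Δt' = γ(Δt − vΔx/c²) = 1.9469 × (26.2 μs − 0.858×1480 m / (2.998×10^8 m/s))
= 1.9469 × (21.964 μs) = 42.8 μs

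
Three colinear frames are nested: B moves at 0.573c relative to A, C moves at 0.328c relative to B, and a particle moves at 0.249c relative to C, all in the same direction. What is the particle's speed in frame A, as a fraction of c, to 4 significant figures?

Compose boost 2: (0.328 + 0.573)/(1 + 0.328×0.573) = 0.9010/1.18794 = 0.758453
Compose boost 3: (0.249 + 0.758453)/(1 + 0.249×0.758453) = 1.00745/1.18885 = 0.8474

u ≈ 0.8474c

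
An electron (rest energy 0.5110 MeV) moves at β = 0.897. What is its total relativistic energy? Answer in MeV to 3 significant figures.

E ≈ 1.16 MeV

γ = 1/√(1 − 0.897²) = 2.2623
E = γm₀c² = 2.2623 × 0.5110 MeV = 1.16 MeV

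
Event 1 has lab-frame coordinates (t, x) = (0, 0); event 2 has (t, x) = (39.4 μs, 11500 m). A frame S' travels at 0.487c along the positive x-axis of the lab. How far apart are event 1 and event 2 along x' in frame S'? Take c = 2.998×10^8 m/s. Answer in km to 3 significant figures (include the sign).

γ = 1/√(1 − 0.487²) = 1.1449
Δx' = γ(Δx − vΔt) = 1.1449 × (11500 m − 0.487×(2.998×10^8 m/s)×39.4×10^-6 s)
= 1.1449 × (5747.5 m) = 6.58 km

Δx' ≈ 6.58 km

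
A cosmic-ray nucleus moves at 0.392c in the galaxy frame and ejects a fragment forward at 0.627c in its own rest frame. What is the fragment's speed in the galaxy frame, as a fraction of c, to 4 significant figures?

Compose boost 2: (0.627 + 0.392)/(1 + 0.627×0.392) = 1.019/1.24578 = 0.8180

u ≈ 0.8180c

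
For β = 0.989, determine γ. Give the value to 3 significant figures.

γ = 1/√(1 − β²) = 1/√(1 − 0.989²) = 1/√(0.021879) = 6.76

γ ≈ 6.76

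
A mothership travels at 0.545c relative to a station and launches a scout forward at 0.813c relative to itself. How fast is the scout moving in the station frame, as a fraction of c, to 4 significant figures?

Compose boost 2: (0.813 + 0.545)/(1 + 0.813×0.545) = 1.358/1.44308 = 0.9410

u ≈ 0.9410c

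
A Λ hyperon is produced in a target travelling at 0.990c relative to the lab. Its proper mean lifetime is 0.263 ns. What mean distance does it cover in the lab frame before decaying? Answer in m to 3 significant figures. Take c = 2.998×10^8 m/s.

d ≈ 0.553 m

γ = 1/√(1 − 0.990²) = 7.0888
Dilated lifetime: Δt = γτ₀ = 7.0888 × 0.263 ns = 1.8644 ns
d = vΔt = 0.990c × 1.8644 ns = 2.9680×10^8 m/s × 1.8644×10^-9 s = 0.553 m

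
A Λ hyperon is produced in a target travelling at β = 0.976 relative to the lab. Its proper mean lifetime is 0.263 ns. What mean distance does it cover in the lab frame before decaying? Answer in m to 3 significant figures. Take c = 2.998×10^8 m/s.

γ = 1/√(1 − 0.976²) = 4.5920
Dilated lifetime: Δt = γτ₀ = 4.5920 × 0.263 ns = 1.2077 ns
d = vΔt = 0.976c × 1.2077 ns = 2.9260×10^8 m/s × 1.2077×10^-9 s = 0.353 m

d ≈ 0.353 m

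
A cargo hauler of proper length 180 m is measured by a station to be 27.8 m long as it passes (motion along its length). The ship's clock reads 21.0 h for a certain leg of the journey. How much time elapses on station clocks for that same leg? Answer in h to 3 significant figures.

Δt ≈ 136 h

Length contraction ⇒ γ = L₀/L = 180/27.8 = 6.4748
Time dilation: Δt = γτ₀ = 6.4748 × 21.0 h = 136 h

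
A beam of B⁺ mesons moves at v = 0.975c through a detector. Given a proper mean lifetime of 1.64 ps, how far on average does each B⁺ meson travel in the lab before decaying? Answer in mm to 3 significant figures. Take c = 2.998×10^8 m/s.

d ≈ 2.16 mm

γ = 1/√(1 − 0.975²) = 4.5004
Dilated lifetime: Δt = γτ₀ = 4.5004 × 1.64 ps = 7.3806 ps
d = vΔt = 0.975c × 7.3806 ps = 2.9230×10^8 m/s × 7.3806×10^-12 s = 2.16 mm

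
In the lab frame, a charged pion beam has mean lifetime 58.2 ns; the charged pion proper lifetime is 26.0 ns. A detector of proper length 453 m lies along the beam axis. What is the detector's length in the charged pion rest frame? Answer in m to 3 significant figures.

Time dilation ⇒ γ = Δt/τ₀ = 58.2/26.0 = 2.2385
Length contraction: L = L₀/γ = 453/2.2385 = 202 m

L ≈ 202 m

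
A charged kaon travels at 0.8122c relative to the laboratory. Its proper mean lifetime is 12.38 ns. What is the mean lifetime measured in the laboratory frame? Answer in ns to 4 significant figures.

γ = 1/√(1 − 0.8122²) = 1.71415
Time dilation: Δt = γτ₀ = 1.71415 × 12.38 ns = 21.22 ns

Δt ≈ 21.22 ns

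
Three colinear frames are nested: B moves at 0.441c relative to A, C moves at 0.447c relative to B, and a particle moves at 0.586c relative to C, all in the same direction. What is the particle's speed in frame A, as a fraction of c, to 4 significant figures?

Compose boost 2: (0.447 + 0.441)/(1 + 0.447×0.441) = 0.8880/1.19713 = 0.741776
Compose boost 3: (0.586 + 0.741776)/(1 + 0.586×0.741776) = 1.32778/1.43468 = 0.9255

u ≈ 0.9255c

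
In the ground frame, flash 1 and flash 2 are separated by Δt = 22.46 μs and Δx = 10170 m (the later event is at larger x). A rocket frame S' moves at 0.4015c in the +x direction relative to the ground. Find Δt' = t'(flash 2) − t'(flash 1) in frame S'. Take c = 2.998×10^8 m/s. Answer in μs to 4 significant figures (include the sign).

γ = 1/√(1 − 0.4015²) = 1.09187
Δt' = γ(Δt − vΔx/c²) = 1.09187 × (22.46 μs − 0.4015×10170 m / (2.998×10^8 m/s))
= 1.09187 × (8.84007 μs) = 9.652 μs

Δt' ≈ 9.652 μs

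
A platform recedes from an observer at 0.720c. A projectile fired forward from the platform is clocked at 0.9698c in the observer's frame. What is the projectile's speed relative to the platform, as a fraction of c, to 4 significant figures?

u' ≈ 0.8279c

Inverse velocity addition: u' = (u − v)/(1 − uv/c²)
= (0.9698 − 0.720)/(1 − 0.9698×0.720) = 0.2498/0.301744 = 0.8279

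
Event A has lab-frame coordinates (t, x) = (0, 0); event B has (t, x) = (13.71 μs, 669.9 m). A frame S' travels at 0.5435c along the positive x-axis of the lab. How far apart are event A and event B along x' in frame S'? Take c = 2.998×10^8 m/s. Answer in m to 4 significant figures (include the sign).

Δx' ≈ -1863 m

γ = 1/√(1 − 0.5435²) = 1.19131
Δx' = γ(Δx − vΔt) = 1.19131 × (669.9 m − 0.5435×(2.998×10^8 m/s)×13.71×10^-6 s)
= 1.19131 × (-1564.03 m) = -1863 m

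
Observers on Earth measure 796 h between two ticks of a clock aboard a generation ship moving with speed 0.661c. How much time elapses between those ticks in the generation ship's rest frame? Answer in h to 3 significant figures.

γ = 1/√(1 − 0.661²) = 1.3326
Proper time: τ₀ = Δt/γ = 796/1.3326 = 597 h

τ₀ ≈ 597 h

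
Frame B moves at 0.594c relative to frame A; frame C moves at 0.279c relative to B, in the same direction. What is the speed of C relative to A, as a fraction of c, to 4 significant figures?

Compose boost 2: (0.279 + 0.594)/(1 + 0.279×0.594) = 0.8730/1.16573 = 0.7489

u ≈ 0.7489c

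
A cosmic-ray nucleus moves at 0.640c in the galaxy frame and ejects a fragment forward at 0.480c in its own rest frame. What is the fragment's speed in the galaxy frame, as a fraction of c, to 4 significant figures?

Compose boost 2: (0.480 + 0.640)/(1 + 0.480×0.640) = 1.120/1.30720 = 0.8568

u ≈ 0.8568c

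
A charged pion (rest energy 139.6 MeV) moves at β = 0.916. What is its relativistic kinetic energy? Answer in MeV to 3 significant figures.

K ≈ 208 MeV

γ = 1/√(1 − 0.916²) = 2.4927
K = (γ − 1)m₀c² = (2.4927 − 1) × 139.6 MeV = 1.4927 × 139.6 MeV = 208 MeV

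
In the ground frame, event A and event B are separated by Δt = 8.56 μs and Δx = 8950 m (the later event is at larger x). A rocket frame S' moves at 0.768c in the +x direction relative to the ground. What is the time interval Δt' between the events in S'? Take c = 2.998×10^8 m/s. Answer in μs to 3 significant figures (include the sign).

γ = 1/√(1 − 0.768²) = 1.5614
Δt' = γ(Δt − vΔx/c²) = 1.5614 × (8.56 μs − 0.768×8950 m / (2.998×10^8 m/s))
= 1.5614 × (-14.367 μs) = -22.4 μs

Δt' ≈ -22.4 μs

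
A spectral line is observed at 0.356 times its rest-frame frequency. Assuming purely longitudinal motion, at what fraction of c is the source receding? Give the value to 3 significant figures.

β ≈ 0.775

f_obs/f_src = √((1−β)/(1+β)) = 0.356  ⇒  (1−β)/(1+β) = 0.12674
β = |1 − D²|/(1 + D²) = |1 − 0.12674|/(1 + 0.12674) = 0.775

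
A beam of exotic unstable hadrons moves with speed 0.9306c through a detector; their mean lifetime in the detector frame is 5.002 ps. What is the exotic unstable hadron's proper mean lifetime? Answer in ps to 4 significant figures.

γ = 1/√(1 − 0.9306²) = 2.73196
Proper time: τ₀ = Δt/γ = 5.002/2.73196 = 1.831 ps

τ₀ ≈ 1.831 ps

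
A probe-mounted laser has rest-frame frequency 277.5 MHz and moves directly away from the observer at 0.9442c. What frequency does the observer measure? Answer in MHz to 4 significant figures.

Relativistic Doppler: f_obs = f_src √((1−β)/(1+β))
= 277.5 × √(0.0558000/1.94420) = 277.5 × 0.169413 = 47.01 MHz

f_obs ≈ 47.01 MHz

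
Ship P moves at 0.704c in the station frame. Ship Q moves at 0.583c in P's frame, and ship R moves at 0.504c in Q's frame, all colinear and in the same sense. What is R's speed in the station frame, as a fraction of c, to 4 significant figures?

u ≈ 0.9703c

Compose boost 2: (0.583 + 0.704)/(1 + 0.583×0.704) = 1.287/1.41043 = 0.912486
Compose boost 3: (0.504 + 0.912486)/(1 + 0.504×0.912486) = 1.41649/1.45989 = 0.9703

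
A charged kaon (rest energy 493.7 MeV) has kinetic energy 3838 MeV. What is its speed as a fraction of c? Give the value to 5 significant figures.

β ≈ 0.99348

γ = 1 + K/(m₀c²) = 1 + 3838/493.7 = 8.773952
β = √(1 − 1/γ²) = 0.99348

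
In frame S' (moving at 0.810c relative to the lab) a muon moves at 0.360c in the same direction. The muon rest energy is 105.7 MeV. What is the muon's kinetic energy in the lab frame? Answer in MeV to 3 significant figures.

K ≈ 144 MeV

u_lab = (0.360 + 0.810)/(1 + 0.360×0.810) = 0.905853
γ = 1/√(1 − 0.905853²) = 2.3608
K = (γ − 1)m₀c² = (2.3608 − 1) × 105.7 = 1.3608 × 105.7 = 144 MeV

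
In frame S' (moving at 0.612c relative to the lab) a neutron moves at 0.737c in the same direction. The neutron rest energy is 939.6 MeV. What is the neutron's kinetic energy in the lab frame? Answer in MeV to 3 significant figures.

u_lab = (0.737 + 0.612)/(1 + 0.737×0.612) = 0.929675
γ = 1/√(1 − 0.929675²) = 2.7146
K = (γ − 1)m₀c² = (2.7146 − 1) × 939.6 = 1.7146 × 939.6 = 1610 MeV

K ≈ 1610 MeV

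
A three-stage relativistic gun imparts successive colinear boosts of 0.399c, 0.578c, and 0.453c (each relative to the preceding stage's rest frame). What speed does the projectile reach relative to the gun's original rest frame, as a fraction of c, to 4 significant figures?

Compose boost 2: (0.578 + 0.399)/(1 + 0.578×0.399) = 0.9770/1.23062 = 0.793907
Compose boost 3: (0.453 + 0.793907)/(1 + 0.453×0.793907) = 1.24691/1.35964 = 0.9171

u ≈ 0.9171c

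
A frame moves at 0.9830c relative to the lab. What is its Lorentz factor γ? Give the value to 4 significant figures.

γ = 1/√(1 − β²) = 1/√(1 − 0.9830²) = 1/√(0.0337110) = 5.446

γ ≈ 5.446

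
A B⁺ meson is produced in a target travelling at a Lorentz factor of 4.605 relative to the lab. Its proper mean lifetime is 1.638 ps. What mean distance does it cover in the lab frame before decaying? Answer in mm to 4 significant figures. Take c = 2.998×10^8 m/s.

β = √(1 − 1/γ²) = √(1 − 1/4.605²) = 0.976137
Dilated lifetime: Δt = γτ₀ = 4.605 × 1.638 ps = 7.54299 ps
d = vΔt = 0.976137c × 7.54299 ps = 2.92646×10^8 m/s × 7.54299×10^-12 s = 2.207 mm

d ≈ 2.207 mm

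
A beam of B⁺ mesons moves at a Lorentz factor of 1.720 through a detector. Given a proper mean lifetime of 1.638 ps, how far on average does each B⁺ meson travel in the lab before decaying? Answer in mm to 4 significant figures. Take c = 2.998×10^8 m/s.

β = √(1 − 1/γ²) = √(1 − 1/1.720²) = 0.813621
Dilated lifetime: Δt = γτ₀ = 1.720 × 1.638 ps = 2.81736 ps
d = vΔt = 0.813621c × 2.81736 ps = 2.43924×10^8 m/s × 2.81736×10^-12 s = 0.6872 mm

d ≈ 0.6872 mm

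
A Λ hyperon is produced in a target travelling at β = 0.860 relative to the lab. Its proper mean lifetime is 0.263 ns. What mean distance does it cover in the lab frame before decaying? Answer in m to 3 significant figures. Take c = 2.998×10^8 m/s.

γ = 1/√(1 − 0.860²) = 1.9597
Dilated lifetime: Δt = γτ₀ = 1.9597 × 0.263 ns = 0.51539 ns
d = vΔt = 0.860c × 0.51539 ns = 2.5783×10^8 m/s × 5.1539×10^-10 s = 0.133 m

d ≈ 0.133 m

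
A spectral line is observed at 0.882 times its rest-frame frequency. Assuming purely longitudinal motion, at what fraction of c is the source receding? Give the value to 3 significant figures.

β ≈ 0.125

f_obs/f_src = √((1−β)/(1+β)) = 0.882  ⇒  (1−β)/(1+β) = 0.77792
β = |1 − D²|/(1 + D²) = |1 − 0.77792|/(1 + 0.77792) = 0.125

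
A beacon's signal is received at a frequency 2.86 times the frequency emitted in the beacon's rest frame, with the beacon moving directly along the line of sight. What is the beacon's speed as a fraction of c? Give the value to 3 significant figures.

f_obs/f_src = √((1+β)/(1−β)) = 2.86  ⇒  (1+β)/(1−β) = 8.1796
β = |1 − D²|/(1 + D²) = |1 − 8.1796|/(1 + 8.1796) = 0.782

β ≈ 0.782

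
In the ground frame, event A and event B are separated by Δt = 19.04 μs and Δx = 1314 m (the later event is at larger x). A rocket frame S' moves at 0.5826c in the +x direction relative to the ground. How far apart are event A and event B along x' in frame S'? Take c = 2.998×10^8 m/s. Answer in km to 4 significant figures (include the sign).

Δx' ≈ -2.475 km

γ = 1/√(1 − 0.5826²) = 1.23038
Δx' = γ(Δx − vΔt) = 1.23038 × (1314 m − 0.5826×(2.998×10^8 m/s)×19.04×10^-6 s)
= 1.23038 × (-2011.59 m) = -2.475 km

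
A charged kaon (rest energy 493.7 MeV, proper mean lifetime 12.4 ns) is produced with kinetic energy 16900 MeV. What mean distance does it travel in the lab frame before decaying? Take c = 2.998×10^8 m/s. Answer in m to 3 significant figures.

d ≈ 131 m

γ = 1 + K/(m₀c²) = 1 + 16900/493.7 = 35.231
β = √(1 − 1/γ²) = 0.99960
Dilated lifetime: γτ₀ = 35.231 × 12.4 ns = 436.87 ns
d = βc·γτ₀ = 0.99960 × (2.998×10^8 m/s) × 4.3687×10^-7 s = 131 m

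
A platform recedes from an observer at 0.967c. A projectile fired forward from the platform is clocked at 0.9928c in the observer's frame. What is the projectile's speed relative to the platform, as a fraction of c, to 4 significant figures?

u' ≈ 0.6456c

Inverse velocity addition: u' = (u − v)/(1 − uv/c²)
= (0.9928 − 0.967)/(1 − 0.9928×0.967) = 0.02580/0.0399624 = 0.6456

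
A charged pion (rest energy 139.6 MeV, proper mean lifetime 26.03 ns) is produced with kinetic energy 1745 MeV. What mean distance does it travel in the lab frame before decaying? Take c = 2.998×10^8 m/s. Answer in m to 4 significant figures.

γ = 1 + K/(m₀c²) = 1 + 1745/139.6 = 13.5000
β = √(1 − 1/γ²) = 0.997253
Dilated lifetime: γτ₀ = 13.5000 × 26.03 ns = 351.405 ns
d = βc·γτ₀ = 0.997253 × (2.998×10^8 m/s) × 3.51405×10^-7 s = 105.1 m

d ≈ 105.1 m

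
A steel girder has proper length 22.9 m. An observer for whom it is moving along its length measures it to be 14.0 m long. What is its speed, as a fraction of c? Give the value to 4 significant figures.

γ = L₀/L = 22.9/14.0 = 1.63571
β = √(1 − 1/γ²) = 0.7914

β ≈ 0.7914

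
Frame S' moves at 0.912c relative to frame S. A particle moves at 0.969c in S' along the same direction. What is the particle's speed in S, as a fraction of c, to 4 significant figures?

Relativistic velocity addition: u = (u' + v)/(1 + u'v/c²)
= (0.969 + 0.912)/(1 + 0.969×0.912) = 1.881/1.88373 = 0.9986

u ≈ 0.9986c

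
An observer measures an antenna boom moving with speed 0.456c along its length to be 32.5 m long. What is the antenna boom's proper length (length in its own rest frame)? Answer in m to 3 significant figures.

γ = 1/√(1 − 0.456²) = 1.1236
L₀ = γL = 1.1236 × 32.5 = 36.5 m

L₀ ≈ 36.5 m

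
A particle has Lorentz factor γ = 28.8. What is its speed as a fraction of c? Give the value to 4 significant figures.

β ≈ 0.9994

β = √(1 − 1/γ²) = √(1 − 1/28.8²) = √(0.998794) = 0.9994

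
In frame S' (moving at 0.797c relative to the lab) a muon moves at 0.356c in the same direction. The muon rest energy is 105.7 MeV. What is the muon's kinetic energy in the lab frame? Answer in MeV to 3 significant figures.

K ≈ 135 MeV

u_lab = (0.356 + 0.797)/(1 + 0.356×0.797) = 0.898163
γ = 1/√(1 − 0.898163²) = 2.2745
K = (γ − 1)m₀c² = (2.2745 − 1) × 105.7 = 1.2745 × 105.7 = 135 MeV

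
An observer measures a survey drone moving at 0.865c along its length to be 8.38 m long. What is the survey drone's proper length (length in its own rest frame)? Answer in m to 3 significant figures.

γ = 1/√(1 − 0.865²) = 1.9929
L₀ = γL = 1.9929 × 8.38 = 16.7 m

L₀ ≈ 16.7 m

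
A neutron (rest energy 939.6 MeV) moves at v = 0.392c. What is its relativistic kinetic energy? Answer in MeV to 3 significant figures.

K ≈ 81.7 MeV

γ = 1/√(1 − 0.392²) = 1.0870
K = (γ − 1)m₀c² = (1.0870 − 1) × 939.6 MeV = 0.086998 × 939.6 MeV = 81.7 MeV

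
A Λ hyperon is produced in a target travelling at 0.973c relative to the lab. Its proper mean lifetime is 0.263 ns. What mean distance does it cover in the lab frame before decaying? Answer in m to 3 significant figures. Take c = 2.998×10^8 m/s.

d ≈ 0.332 m

γ = 1/√(1 − 0.973²) = 4.3327
Dilated lifetime: Δt = γτ₀ = 4.3327 × 0.263 ns = 1.1395 ns
d = vΔt = 0.973c × 1.1395 ns = 2.9171×10^8 m/s × 1.1395×10^-9 s = 0.332 m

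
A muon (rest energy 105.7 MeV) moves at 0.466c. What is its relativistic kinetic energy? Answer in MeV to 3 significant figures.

γ = 1/√(1 − 0.466²) = 1.1302
K = (γ − 1)m₀c² = (1.1302 − 1) × 105.7 MeV = 0.13022 × 105.7 MeV = 13.8 MeV

K ≈ 13.8 MeV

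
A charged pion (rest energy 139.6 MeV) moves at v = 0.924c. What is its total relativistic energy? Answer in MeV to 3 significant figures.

E ≈ 365 MeV

γ = 1/√(1 − 0.924²) = 2.6151
E = γm₀c² = 2.6151 × 139.6 MeV = 365 MeV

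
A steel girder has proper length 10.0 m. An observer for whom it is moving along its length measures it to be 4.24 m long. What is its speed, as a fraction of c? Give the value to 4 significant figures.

γ = L₀/L = 10.0/4.24 = 2.35849
β = √(1 − 1/γ²) = 0.9057

β ≈ 0.9057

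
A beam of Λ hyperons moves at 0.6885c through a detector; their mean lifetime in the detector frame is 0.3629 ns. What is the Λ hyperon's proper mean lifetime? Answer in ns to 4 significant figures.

γ = 1/√(1 − 0.6885²) = 1.37886
Proper time: τ₀ = Δt/γ = 0.3629/1.37886 = 0.2632 ns

τ₀ ≈ 0.2632 ns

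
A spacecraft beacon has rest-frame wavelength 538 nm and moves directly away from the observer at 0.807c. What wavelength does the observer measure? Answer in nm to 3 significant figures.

Relativistic Doppler: λ_obs = λ_src √((1+β)/(1−β))
= 538 × √(1.8070/0.19300) = 538 × 3.0599 = 1650 nm

λ_obs ≈ 1650 nm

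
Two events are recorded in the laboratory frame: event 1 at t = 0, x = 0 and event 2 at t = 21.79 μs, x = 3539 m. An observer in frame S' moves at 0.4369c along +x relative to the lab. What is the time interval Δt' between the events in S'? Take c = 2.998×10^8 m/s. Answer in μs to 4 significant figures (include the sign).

γ = 1/√(1 − 0.4369²) = 1.11172
Δt' = γ(Δt − vΔx/c²) = 1.11172 × (21.79 μs − 0.4369×3539 m / (2.998×10^8 m/s))
= 1.11172 × (16.6326 μs) = 18.49 μs

Δt' ≈ 18.49 μs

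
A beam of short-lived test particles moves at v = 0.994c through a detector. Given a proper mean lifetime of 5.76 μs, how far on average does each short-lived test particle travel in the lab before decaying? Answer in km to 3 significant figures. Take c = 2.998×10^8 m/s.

d ≈ 15.7 km

γ = 1/√(1 − 0.994²) = 9.1424
Dilated lifetime: Δt = γτ₀ = 9.1424 × 5.76 μs = 52.660 μs
d = vΔt = 0.994c × 52.660 μs = 2.9800×10^8 m/s × 5.2660×10^-5 s = 15.7 km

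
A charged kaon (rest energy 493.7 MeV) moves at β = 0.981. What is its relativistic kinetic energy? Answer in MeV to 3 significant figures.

γ = 1/√(1 − 0.981²) = 5.1544
K = (γ − 1)m₀c² = (5.1544 − 1) × 493.7 MeV = 4.1544 × 493.7 MeV = 2050 MeV

K ≈ 2050 MeV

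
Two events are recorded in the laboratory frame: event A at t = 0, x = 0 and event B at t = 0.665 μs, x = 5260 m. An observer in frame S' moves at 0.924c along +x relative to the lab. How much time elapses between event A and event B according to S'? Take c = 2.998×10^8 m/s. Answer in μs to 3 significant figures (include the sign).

Δt' ≈ -40.7 μs

γ = 1/√(1 − 0.924²) = 2.6151
Δt' = γ(Δt − vΔx/c²) = 2.6151 × (0.665 μs − 0.924×5260 m / (2.998×10^8 m/s))
= 2.6151 × (-15.547 μs) = -40.7 μs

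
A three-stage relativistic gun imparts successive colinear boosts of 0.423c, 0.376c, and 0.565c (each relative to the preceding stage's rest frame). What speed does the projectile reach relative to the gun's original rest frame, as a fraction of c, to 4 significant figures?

Compose boost 2: (0.376 + 0.423)/(1 + 0.376×0.423) = 0.7990/1.15905 = 0.689359
Compose boost 3: (0.565 + 0.689359)/(1 + 0.565×0.689359) = 1.25436/1.38949 = 0.9027

u ≈ 0.9027c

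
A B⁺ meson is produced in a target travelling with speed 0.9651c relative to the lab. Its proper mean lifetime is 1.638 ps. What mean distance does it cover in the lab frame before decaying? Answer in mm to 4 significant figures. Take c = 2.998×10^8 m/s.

γ = 1/√(1 − 0.9651²) = 3.81852
Dilated lifetime: Δt = γτ₀ = 3.81852 × 1.638 ps = 6.25473 ps
d = vΔt = 0.9651c × 6.25473 ps = 2.89337×10^8 m/s × 6.25473×10^-12 s = 1.810 mm

d ≈ 1.810 mm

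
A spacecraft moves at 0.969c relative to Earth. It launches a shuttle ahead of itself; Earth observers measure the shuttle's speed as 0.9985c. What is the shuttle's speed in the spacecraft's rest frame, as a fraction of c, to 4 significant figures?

Inverse velocity addition: u' = (u − v)/(1 − uv/c²)
= (0.9985 − 0.969)/(1 − 0.9985×0.969) = 0.02950/0.0324535 = 0.9090

u' ≈ 0.9090c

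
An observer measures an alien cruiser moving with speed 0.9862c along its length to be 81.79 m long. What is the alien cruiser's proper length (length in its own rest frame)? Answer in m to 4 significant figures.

L₀ ≈ 494.0 m

γ = 1/√(1 − 0.9862²) = 6.04017
L₀ = γL = 6.04017 × 81.79 = 494.0 m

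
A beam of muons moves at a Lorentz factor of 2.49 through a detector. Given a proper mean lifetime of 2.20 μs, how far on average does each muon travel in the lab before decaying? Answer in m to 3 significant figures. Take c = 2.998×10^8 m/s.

β = √(1 − 1/γ²) = √(1 − 1/2.49²) = 0.91581
Dilated lifetime: Δt = γτ₀ = 2.49 × 2.20 μs = 5.4780 μs
d = vΔt = 0.91581c × 5.4780 μs = 2.7456×10^8 m/s × 5.4780×10^-6 s = 1500 m

d ≈ 1500 m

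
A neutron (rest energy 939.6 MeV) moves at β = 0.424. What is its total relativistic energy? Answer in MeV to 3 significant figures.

E ≈ 1040 MeV

γ = 1/√(1 − 0.424²) = 1.1042
E = γm₀c² = 1.1042 × 939.6 MeV = 1040 MeV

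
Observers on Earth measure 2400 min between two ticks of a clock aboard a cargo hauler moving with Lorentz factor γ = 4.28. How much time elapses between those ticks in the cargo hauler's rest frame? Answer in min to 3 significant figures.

τ₀ ≈ 561 min

γ = 4.28 (given)
Proper time: τ₀ = Δt/γ = 2400/4.28 = 561 min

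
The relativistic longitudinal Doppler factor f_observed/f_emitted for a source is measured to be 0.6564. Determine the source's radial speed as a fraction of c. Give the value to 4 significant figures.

f_obs/f_src = √((1−β)/(1+β)) = 0.6564  ⇒  (1−β)/(1+β) = 0.430861
β = |1 − D²|/(1 + D²) = |1 − 0.430861|/(1 + 0.430861) = 0.3978

β ≈ 0.3978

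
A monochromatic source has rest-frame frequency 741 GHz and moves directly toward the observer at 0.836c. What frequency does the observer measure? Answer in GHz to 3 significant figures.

f_obs ≈ 2480 GHz

Relativistic Doppler: f_obs = f_src √((1+β)/(1−β))
= 741 × √(1.8360/0.16400) = 741 × 3.3459 = 2480 GHz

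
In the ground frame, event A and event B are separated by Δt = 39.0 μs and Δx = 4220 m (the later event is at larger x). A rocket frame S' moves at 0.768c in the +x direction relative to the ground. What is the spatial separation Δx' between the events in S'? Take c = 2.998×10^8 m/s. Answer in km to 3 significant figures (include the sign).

γ = 1/√(1 − 0.768²) = 1.5614
Δx' = γ(Δx − vΔt) = 1.5614 × (4220 m − 0.768×(2.998×10^8 m/s)×39.0×10^-6 s)
= 1.5614 × (-4759.6 m) = -7.43 km

Δx' ≈ -7.43 km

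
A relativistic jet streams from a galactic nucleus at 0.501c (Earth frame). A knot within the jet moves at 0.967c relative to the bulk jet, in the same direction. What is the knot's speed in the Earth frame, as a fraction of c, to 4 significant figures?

u ≈ 0.9889c

Relativistic velocity addition: u = (u' + v)/(1 + u'v/c²)
= (0.967 + 0.501)/(1 + 0.967×0.501) = 1.468/1.48447 = 0.9889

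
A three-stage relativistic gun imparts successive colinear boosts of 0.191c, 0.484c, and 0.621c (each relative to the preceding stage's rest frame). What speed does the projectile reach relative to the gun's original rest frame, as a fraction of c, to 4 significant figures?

Compose boost 2: (0.484 + 0.191)/(1 + 0.484×0.191) = 0.6750/1.09244 = 0.617881
Compose boost 3: (0.621 + 0.617881)/(1 + 0.621×0.617881) = 1.23888/1.38370 = 0.8953

u ≈ 0.8953c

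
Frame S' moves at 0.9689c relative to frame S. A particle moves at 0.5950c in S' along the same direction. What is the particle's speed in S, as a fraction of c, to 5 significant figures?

Relativistic velocity addition: u = (u' + v)/(1 + u'v/c²)
= (0.5950 + 0.9689)/(1 + 0.5950×0.9689) = 1.5639/1.576496 = 0.99201

u ≈ 0.99201c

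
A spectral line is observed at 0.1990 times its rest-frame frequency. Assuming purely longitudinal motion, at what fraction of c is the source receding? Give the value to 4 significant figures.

β ≈ 0.9238

f_obs/f_src = √((1−β)/(1+β)) = 0.1990  ⇒  (1−β)/(1+β) = 0.0396010
β = |1 − D²|/(1 + D²) = |1 − 0.0396010|/(1 + 0.0396010) = 0.9238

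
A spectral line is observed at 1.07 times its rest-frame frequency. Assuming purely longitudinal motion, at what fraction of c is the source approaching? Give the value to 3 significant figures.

f_obs/f_src = √((1+β)/(1−β)) = 1.07  ⇒  (1+β)/(1−β) = 1.1449
β = |1 − D²|/(1 + D²) = |1 − 1.1449|/(1 + 1.1449) = 0.0676

β ≈ 0.0676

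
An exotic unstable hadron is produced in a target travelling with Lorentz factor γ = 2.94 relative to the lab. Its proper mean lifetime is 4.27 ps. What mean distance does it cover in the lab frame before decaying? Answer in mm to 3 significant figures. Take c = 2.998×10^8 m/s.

β = √(1 − 1/γ²) = √(1 − 1/2.94²) = 0.94038
Dilated lifetime: Δt = γτ₀ = 2.94 × 4.27 ps = 12.554 ps
d = vΔt = 0.94038c × 12.554 ps = 2.8192×10^8 m/s × 1.2554×10^-11 s = 3.54 mm

d ≈ 3.54 mm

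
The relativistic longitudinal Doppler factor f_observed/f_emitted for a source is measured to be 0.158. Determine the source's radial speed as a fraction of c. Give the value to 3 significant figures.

β ≈ 0.951

f_obs/f_src = √((1−β)/(1+β)) = 0.158  ⇒  (1−β)/(1+β) = 0.024964
β = |1 − D²|/(1 + D²) = |1 − 0.024964|/(1 + 0.024964) = 0.951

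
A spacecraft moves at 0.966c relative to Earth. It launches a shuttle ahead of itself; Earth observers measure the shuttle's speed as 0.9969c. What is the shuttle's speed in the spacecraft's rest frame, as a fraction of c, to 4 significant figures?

u' ≈ 0.8353c

Inverse velocity addition: u' = (u − v)/(1 − uv/c²)
= (0.9969 − 0.966)/(1 − 0.9969×0.966) = 0.03090/0.0369946 = 0.8353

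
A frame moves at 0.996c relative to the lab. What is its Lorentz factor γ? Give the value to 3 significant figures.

γ ≈ 11.2

γ = 1/√(1 − β²) = 1/√(1 − 0.996²) = 1/√(0.0079840) = 11.2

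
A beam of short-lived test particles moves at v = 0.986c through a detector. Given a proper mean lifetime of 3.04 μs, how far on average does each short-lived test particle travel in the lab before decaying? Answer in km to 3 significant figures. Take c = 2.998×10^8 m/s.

d ≈ 5.39 km

γ = 1/√(1 − 0.986²) = 5.9972
Dilated lifetime: Δt = γτ₀ = 5.9972 × 3.04 μs = 18.231 μs
d = vΔt = 0.986c × 18.231 μs = 2.9560×10^8 m/s × 1.8231×10^-5 s = 5.39 km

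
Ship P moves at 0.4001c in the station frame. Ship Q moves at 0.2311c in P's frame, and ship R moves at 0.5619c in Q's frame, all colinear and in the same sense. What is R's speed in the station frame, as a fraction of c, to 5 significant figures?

Compose boost 2: (0.2311 + 0.4001)/(1 + 0.2311×0.4001) = 0.63120/1.092463 = 0.5777769
Compose boost 3: (0.5619 + 0.5777769)/(1 + 0.5619×0.5777769) = 1.139677/1.324653 = 0.86036

u ≈ 0.86036c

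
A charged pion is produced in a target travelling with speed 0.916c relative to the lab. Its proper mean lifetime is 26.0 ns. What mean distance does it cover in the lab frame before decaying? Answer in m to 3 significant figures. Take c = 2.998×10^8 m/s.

d ≈ 17.8 m

γ = 1/√(1 − 0.916²) = 2.4927
Dilated lifetime: Δt = γτ₀ = 2.4927 × 26.0 ns = 64.809 ns
d = vΔt = 0.916c × 64.809 ns = 2.7462×10^8 m/s × 6.4809×10^-8 s = 17.8 m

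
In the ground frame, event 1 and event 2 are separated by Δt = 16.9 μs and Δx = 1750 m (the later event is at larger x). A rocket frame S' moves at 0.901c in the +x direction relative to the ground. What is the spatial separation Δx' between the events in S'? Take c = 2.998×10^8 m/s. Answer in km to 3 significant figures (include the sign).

Δx' ≈ -6.49 km

γ = 1/√(1 − 0.901²) = 2.3051
Δx' = γ(Δx − vΔt) = 2.3051 × (1750 m − 0.901×(2.998×10^8 m/s)×16.9×10^-6 s)
= 2.3051 × (-2815.0 m) = -6.49 km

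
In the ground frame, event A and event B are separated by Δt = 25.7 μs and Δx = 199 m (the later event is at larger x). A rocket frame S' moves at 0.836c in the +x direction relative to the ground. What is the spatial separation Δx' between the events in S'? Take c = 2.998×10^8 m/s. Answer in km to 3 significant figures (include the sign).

γ = 1/√(1 − 0.836²) = 1.8224
Δx' = γ(Δx − vΔt) = 1.8224 × (199 m − 0.836×(2.998×10^8 m/s)×25.7×10^-6 s)
= 1.8224 × (-6242.3 m) = -11.4 km

Δx' ≈ -11.4 km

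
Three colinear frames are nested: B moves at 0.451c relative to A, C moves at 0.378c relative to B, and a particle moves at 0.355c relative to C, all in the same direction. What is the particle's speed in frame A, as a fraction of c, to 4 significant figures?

u ≈ 0.8496c

Compose boost 2: (0.378 + 0.451)/(1 + 0.378×0.451) = 0.8290/1.17048 = 0.708258
Compose boost 3: (0.355 + 0.708258)/(1 + 0.355×0.708258) = 1.06326/1.25143 = 0.8496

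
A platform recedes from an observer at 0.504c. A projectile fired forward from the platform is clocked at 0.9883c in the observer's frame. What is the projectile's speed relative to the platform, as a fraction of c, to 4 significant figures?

Inverse velocity addition: u' = (u − v)/(1 − uv/c²)
= (0.9883 − 0.504)/(1 − 0.9883×0.504) = 0.4843/0.501897 = 0.9649

u' ≈ 0.9649c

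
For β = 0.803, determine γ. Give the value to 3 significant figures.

γ ≈ 1.68

γ = 1/√(1 − β²) = 1/√(1 − 0.803²) = 1/√(0.35519) = 1.68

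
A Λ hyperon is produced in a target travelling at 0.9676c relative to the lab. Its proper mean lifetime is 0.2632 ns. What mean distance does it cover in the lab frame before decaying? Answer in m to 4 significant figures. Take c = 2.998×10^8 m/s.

γ = 1/√(1 − 0.9676²) = 3.96058
Dilated lifetime: Δt = γτ₀ = 3.96058 × 0.2632 ns = 1.04243 ns
d = vΔt = 0.9676c × 1.04243 ns = 2.90086×10^8 m/s × 1.04243×10^-9 s = 0.3024 m

d ≈ 0.3024 m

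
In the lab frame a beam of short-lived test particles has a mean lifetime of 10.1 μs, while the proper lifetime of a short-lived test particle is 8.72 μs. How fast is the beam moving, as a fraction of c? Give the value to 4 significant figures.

γ = Δt/τ₀ = 10.1/8.72 = 1.15826
β = √(1 − 1/γ²) = √(1 − 1/1.15826²) = 0.5046

β ≈ 0.5046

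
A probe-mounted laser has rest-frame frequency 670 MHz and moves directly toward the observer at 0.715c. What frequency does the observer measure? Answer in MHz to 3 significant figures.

Relativistic Doppler: f_obs = f_src √((1+β)/(1−β))
= 670 × √(1.7150/0.28500) = 670 × 2.4531 = 1640 MHz

f_obs ≈ 1640 MHz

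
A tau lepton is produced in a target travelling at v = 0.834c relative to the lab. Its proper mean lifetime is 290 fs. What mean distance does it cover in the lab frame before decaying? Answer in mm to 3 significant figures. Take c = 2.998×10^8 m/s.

γ = 1/√(1 − 0.834²) = 1.8124
Dilated lifetime: Δt = γτ₀ = 1.8124 × 290 fs = 525.59 fs
d = vΔt = 0.834c × 525.59 fs = 2.5003×10^8 m/s × 5.2559×10^-13 s = 0.131 mm

d ≈ 0.131 mm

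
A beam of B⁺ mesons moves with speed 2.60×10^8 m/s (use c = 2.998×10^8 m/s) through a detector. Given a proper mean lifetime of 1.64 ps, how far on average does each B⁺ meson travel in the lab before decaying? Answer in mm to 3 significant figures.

d ≈ 0.856 mm

β = v/c = 2.60×10^8 / 2.998×10^8 = 0.86724
γ = 1/√(1 − 0.86724²) = 2.0085
Dilated lifetime: Δt = γτ₀ = 2.0085 × 1.64 ps = 3.2940 ps
d = vΔt = 0.86724c × 3.2940 ps = 2.6000×10^8 m/s × 3.2940×10^-12 s = 0.856 mm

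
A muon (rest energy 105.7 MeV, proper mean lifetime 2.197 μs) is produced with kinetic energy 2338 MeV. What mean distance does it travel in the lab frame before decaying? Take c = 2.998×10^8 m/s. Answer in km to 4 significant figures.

d ≈ 15.21 km

γ = 1 + K/(m₀c²) = 1 + 2338/105.7 = 23.1192
β = √(1 − 1/γ²) = 0.999064
Dilated lifetime: γτ₀ = 23.1192 × 2.197 μs = 50.7929 μs
d = βc·γτ₀ = 0.999064 × (2.998×10^8 m/s) × 5.07929×10^-5 s = 15.21 km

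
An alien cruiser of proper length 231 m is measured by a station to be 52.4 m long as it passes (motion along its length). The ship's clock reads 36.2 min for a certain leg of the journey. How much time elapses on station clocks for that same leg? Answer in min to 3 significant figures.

Δt ≈ 160 min

Length contraction ⇒ γ = L₀/L = 231/52.4 = 4.4084
Time dilation: Δt = γτ₀ = 4.4084 × 36.2 min = 160 min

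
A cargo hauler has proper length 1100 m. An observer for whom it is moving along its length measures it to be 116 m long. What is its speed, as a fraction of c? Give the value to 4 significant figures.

β ≈ 0.9944

γ = L₀/L = 1100/116 = 9.48276
β = √(1 − 1/γ²) = 0.9944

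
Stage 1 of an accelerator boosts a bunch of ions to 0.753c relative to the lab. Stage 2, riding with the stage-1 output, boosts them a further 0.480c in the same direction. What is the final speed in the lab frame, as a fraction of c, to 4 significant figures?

u ≈ 0.9057c

Compose boost 2: (0.480 + 0.753)/(1 + 0.480×0.753) = 1.233/1.36144 = 0.9057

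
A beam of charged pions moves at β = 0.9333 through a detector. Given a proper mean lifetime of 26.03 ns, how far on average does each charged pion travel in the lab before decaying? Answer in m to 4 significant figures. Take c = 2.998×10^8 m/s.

d ≈ 20.28 m

γ = 1/√(1 − 0.9333²) = 2.78476
Dilated lifetime: Δt = γτ₀ = 2.78476 × 26.03 ns = 72.4873 ns
d = vΔt = 0.9333c × 72.4873 ns = 2.79803×10^8 m/s × 7.24873×10^-8 s = 20.28 m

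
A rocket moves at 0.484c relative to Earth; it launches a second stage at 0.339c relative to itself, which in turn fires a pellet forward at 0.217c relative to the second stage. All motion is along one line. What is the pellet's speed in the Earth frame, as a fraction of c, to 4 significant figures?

Compose boost 2: (0.339 + 0.484)/(1 + 0.339×0.484) = 0.8230/1.16408 = 0.706999
Compose boost 3: (0.217 + 0.706999)/(1 + 0.217×0.706999) = 0.923999/1.15342 = 0.8011

u ≈ 0.8011c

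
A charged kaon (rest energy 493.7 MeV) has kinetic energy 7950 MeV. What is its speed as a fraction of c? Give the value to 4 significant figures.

γ = 1 + K/(m₀c²) = 1 + 7950/493.7 = 17.1029
β = √(1 − 1/γ²) = 0.9983

β ≈ 0.9983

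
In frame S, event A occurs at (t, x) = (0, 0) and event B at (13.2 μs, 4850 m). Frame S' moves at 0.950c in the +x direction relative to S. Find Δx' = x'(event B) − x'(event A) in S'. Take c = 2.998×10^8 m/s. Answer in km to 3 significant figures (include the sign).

Δx' ≈ 3.49 km

γ = 1/√(1 − 0.950²) = 3.2026
Δx' = γ(Δx − vΔt) = 3.2026 × (4850 m − 0.950×(2.998×10^8 m/s)×13.2×10^-6 s)
= 3.2026 × (1090.5 m) = 3.49 km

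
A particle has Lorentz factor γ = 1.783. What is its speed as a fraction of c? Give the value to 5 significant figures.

β ≈ 0.82792

β = √(1 − 1/γ²) = √(1 − 1/1.783²) = √(0.6854445) = 0.82792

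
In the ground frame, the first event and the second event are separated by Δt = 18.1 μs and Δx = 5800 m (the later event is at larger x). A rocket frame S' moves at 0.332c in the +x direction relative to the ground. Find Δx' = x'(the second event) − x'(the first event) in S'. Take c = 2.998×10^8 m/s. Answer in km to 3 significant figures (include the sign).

γ = 1/√(1 − 0.332²) = 1.0601
Δx' = γ(Δx − vΔt) = 1.0601 × (5800 m − 0.332×(2.998×10^8 m/s)×18.1×10^-6 s)
= 1.0601 × (3998.4 m) = 4.24 km

Δx' ≈ 4.24 km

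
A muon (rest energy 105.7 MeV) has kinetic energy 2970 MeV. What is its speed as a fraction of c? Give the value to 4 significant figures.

γ = 1 + K/(m₀c²) = 1 + 2970/105.7 = 29.0984
β = √(1 − 1/γ²) = 0.9994

β ≈ 0.9994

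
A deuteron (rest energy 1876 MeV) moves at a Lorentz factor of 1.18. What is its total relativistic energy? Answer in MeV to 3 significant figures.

E ≈ 2210 MeV

γ = 1.18 (given)
E = γm₀c² = 1.18 × 1876 MeV = 2210 MeV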